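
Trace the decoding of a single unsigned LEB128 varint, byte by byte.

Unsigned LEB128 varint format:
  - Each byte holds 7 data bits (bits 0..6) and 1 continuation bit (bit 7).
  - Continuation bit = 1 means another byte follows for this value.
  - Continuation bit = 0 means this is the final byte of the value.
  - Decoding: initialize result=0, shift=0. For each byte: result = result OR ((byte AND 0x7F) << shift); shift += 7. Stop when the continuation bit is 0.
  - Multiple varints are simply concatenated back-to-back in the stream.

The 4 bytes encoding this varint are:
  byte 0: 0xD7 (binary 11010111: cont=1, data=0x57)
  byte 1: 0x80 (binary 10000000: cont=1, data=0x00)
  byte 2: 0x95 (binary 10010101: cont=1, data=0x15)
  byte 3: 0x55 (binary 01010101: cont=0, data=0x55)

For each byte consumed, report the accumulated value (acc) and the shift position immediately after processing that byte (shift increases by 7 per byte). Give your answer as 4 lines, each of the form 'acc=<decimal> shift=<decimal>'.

Answer: acc=87 shift=7
acc=87 shift=14
acc=344151 shift=21
acc=178602071 shift=28

Derivation:
byte 0=0xD7: payload=0x57=87, contrib = 87<<0 = 87; acc -> 87, shift -> 7
byte 1=0x80: payload=0x00=0, contrib = 0<<7 = 0; acc -> 87, shift -> 14
byte 2=0x95: payload=0x15=21, contrib = 21<<14 = 344064; acc -> 344151, shift -> 21
byte 3=0x55: payload=0x55=85, contrib = 85<<21 = 178257920; acc -> 178602071, shift -> 28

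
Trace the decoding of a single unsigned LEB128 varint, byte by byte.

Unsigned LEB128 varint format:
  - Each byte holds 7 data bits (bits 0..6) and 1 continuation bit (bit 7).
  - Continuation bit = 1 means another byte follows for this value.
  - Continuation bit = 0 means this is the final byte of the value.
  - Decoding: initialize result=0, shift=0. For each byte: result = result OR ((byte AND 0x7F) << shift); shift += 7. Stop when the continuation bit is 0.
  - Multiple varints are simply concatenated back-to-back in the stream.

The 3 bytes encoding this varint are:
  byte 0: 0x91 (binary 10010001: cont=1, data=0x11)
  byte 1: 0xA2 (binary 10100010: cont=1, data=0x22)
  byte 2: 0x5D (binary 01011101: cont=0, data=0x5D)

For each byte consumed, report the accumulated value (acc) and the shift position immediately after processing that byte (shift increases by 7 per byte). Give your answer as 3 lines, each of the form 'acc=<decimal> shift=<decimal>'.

Answer: acc=17 shift=7
acc=4369 shift=14
acc=1528081 shift=21

Derivation:
byte 0=0x91: payload=0x11=17, contrib = 17<<0 = 17; acc -> 17, shift -> 7
byte 1=0xA2: payload=0x22=34, contrib = 34<<7 = 4352; acc -> 4369, shift -> 14
byte 2=0x5D: payload=0x5D=93, contrib = 93<<14 = 1523712; acc -> 1528081, shift -> 21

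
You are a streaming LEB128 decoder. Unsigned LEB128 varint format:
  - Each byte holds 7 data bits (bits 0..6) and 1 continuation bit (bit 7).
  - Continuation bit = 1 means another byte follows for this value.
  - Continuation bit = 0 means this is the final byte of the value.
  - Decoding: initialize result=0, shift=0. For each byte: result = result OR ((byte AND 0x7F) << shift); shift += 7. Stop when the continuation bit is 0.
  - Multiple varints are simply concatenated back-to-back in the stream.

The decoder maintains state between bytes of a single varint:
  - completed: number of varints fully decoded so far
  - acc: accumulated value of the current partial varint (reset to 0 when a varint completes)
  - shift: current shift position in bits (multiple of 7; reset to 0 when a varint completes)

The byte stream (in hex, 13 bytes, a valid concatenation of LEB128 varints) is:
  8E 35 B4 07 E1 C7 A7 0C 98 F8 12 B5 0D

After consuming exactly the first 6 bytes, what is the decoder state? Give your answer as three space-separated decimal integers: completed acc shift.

Answer: 2 9185 14

Derivation:
byte[0]=0x8E cont=1 payload=0x0E: acc |= 14<<0 -> completed=0 acc=14 shift=7
byte[1]=0x35 cont=0 payload=0x35: varint #1 complete (value=6798); reset -> completed=1 acc=0 shift=0
byte[2]=0xB4 cont=1 payload=0x34: acc |= 52<<0 -> completed=1 acc=52 shift=7
byte[3]=0x07 cont=0 payload=0x07: varint #2 complete (value=948); reset -> completed=2 acc=0 shift=0
byte[4]=0xE1 cont=1 payload=0x61: acc |= 97<<0 -> completed=2 acc=97 shift=7
byte[5]=0xC7 cont=1 payload=0x47: acc |= 71<<7 -> completed=2 acc=9185 shift=14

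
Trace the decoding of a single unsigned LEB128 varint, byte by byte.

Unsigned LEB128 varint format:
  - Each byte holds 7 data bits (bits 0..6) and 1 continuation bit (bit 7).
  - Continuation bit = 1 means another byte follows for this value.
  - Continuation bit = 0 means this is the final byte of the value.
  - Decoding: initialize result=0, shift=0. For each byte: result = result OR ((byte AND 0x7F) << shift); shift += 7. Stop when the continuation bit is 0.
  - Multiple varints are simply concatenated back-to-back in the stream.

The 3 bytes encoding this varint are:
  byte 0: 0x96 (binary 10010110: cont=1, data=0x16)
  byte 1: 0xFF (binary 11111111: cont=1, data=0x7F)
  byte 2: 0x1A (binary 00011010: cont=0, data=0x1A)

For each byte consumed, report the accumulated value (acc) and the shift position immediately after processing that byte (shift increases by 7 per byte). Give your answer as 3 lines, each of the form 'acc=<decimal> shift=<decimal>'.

Answer: acc=22 shift=7
acc=16278 shift=14
acc=442262 shift=21

Derivation:
byte 0=0x96: payload=0x16=22, contrib = 22<<0 = 22; acc -> 22, shift -> 7
byte 1=0xFF: payload=0x7F=127, contrib = 127<<7 = 16256; acc -> 16278, shift -> 14
byte 2=0x1A: payload=0x1A=26, contrib = 26<<14 = 425984; acc -> 442262, shift -> 21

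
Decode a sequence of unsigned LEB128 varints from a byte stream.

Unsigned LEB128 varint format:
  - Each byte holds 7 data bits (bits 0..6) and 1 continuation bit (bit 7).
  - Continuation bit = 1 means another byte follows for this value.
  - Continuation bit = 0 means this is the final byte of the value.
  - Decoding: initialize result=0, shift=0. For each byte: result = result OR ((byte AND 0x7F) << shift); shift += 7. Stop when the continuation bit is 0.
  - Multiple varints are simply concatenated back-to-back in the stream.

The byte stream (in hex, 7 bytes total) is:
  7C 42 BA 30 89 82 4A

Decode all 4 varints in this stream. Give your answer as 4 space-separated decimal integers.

Answer: 124 66 6202 1212681

Derivation:
  byte[0]=0x7C cont=0 payload=0x7C=124: acc |= 124<<0 -> acc=124 shift=7 [end]
Varint 1: bytes[0:1] = 7C -> value 124 (1 byte(s))
  byte[1]=0x42 cont=0 payload=0x42=66: acc |= 66<<0 -> acc=66 shift=7 [end]
Varint 2: bytes[1:2] = 42 -> value 66 (1 byte(s))
  byte[2]=0xBA cont=1 payload=0x3A=58: acc |= 58<<0 -> acc=58 shift=7
  byte[3]=0x30 cont=0 payload=0x30=48: acc |= 48<<7 -> acc=6202 shift=14 [end]
Varint 3: bytes[2:4] = BA 30 -> value 6202 (2 byte(s))
  byte[4]=0x89 cont=1 payload=0x09=9: acc |= 9<<0 -> acc=9 shift=7
  byte[5]=0x82 cont=1 payload=0x02=2: acc |= 2<<7 -> acc=265 shift=14
  byte[6]=0x4A cont=0 payload=0x4A=74: acc |= 74<<14 -> acc=1212681 shift=21 [end]
Varint 4: bytes[4:7] = 89 82 4A -> value 1212681 (3 byte(s))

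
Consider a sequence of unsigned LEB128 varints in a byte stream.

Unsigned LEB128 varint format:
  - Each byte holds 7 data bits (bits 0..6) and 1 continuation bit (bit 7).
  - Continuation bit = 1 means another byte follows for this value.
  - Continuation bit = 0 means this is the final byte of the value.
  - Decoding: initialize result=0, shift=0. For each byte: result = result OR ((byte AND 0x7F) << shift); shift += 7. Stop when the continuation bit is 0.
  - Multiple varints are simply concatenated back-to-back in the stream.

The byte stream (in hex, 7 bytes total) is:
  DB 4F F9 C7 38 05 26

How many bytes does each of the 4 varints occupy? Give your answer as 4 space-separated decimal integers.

  byte[0]=0xDB cont=1 payload=0x5B=91: acc |= 91<<0 -> acc=91 shift=7
  byte[1]=0x4F cont=0 payload=0x4F=79: acc |= 79<<7 -> acc=10203 shift=14 [end]
Varint 1: bytes[0:2] = DB 4F -> value 10203 (2 byte(s))
  byte[2]=0xF9 cont=1 payload=0x79=121: acc |= 121<<0 -> acc=121 shift=7
  byte[3]=0xC7 cont=1 payload=0x47=71: acc |= 71<<7 -> acc=9209 shift=14
  byte[4]=0x38 cont=0 payload=0x38=56: acc |= 56<<14 -> acc=926713 shift=21 [end]
Varint 2: bytes[2:5] = F9 C7 38 -> value 926713 (3 byte(s))
  byte[5]=0x05 cont=0 payload=0x05=5: acc |= 5<<0 -> acc=5 shift=7 [end]
Varint 3: bytes[5:6] = 05 -> value 5 (1 byte(s))
  byte[6]=0x26 cont=0 payload=0x26=38: acc |= 38<<0 -> acc=38 shift=7 [end]
Varint 4: bytes[6:7] = 26 -> value 38 (1 byte(s))

Answer: 2 3 1 1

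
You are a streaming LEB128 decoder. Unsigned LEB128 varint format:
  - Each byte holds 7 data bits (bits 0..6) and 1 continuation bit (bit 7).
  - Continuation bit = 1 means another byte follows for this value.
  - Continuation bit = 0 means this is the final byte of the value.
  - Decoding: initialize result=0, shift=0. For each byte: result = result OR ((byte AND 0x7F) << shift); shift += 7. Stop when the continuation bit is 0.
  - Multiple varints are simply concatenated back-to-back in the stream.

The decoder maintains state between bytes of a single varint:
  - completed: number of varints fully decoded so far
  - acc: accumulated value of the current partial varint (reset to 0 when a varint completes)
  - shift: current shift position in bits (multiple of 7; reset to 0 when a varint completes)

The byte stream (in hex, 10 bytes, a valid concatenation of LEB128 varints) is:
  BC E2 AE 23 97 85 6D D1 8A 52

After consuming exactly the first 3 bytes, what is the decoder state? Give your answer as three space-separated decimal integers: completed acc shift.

Answer: 0 766268 21

Derivation:
byte[0]=0xBC cont=1 payload=0x3C: acc |= 60<<0 -> completed=0 acc=60 shift=7
byte[1]=0xE2 cont=1 payload=0x62: acc |= 98<<7 -> completed=0 acc=12604 shift=14
byte[2]=0xAE cont=1 payload=0x2E: acc |= 46<<14 -> completed=0 acc=766268 shift=21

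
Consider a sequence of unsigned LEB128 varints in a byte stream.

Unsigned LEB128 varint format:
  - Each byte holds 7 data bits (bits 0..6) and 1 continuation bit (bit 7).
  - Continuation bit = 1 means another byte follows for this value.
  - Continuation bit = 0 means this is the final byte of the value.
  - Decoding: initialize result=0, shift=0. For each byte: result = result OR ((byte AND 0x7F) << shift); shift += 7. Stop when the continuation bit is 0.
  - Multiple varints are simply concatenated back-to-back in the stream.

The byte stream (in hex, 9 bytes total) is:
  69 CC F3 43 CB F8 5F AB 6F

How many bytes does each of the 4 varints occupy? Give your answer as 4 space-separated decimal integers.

Answer: 1 3 3 2

Derivation:
  byte[0]=0x69 cont=0 payload=0x69=105: acc |= 105<<0 -> acc=105 shift=7 [end]
Varint 1: bytes[0:1] = 69 -> value 105 (1 byte(s))
  byte[1]=0xCC cont=1 payload=0x4C=76: acc |= 76<<0 -> acc=76 shift=7
  byte[2]=0xF3 cont=1 payload=0x73=115: acc |= 115<<7 -> acc=14796 shift=14
  byte[3]=0x43 cont=0 payload=0x43=67: acc |= 67<<14 -> acc=1112524 shift=21 [end]
Varint 2: bytes[1:4] = CC F3 43 -> value 1112524 (3 byte(s))
  byte[4]=0xCB cont=1 payload=0x4B=75: acc |= 75<<0 -> acc=75 shift=7
  byte[5]=0xF8 cont=1 payload=0x78=120: acc |= 120<<7 -> acc=15435 shift=14
  byte[6]=0x5F cont=0 payload=0x5F=95: acc |= 95<<14 -> acc=1571915 shift=21 [end]
Varint 3: bytes[4:7] = CB F8 5F -> value 1571915 (3 byte(s))
  byte[7]=0xAB cont=1 payload=0x2B=43: acc |= 43<<0 -> acc=43 shift=7
  byte[8]=0x6F cont=0 payload=0x6F=111: acc |= 111<<7 -> acc=14251 shift=14 [end]
Varint 4: bytes[7:9] = AB 6F -> value 14251 (2 byte(s))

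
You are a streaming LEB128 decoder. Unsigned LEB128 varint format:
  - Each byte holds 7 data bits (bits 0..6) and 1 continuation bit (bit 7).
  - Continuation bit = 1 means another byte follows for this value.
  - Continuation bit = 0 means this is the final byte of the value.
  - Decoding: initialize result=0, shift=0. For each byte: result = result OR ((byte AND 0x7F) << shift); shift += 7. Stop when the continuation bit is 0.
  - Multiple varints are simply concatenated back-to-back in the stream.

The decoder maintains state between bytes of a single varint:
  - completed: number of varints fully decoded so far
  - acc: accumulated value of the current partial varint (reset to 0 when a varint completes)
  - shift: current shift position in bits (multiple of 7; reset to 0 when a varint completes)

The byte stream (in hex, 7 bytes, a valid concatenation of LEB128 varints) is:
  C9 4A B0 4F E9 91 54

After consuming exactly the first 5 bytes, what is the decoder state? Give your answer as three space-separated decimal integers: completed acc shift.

byte[0]=0xC9 cont=1 payload=0x49: acc |= 73<<0 -> completed=0 acc=73 shift=7
byte[1]=0x4A cont=0 payload=0x4A: varint #1 complete (value=9545); reset -> completed=1 acc=0 shift=0
byte[2]=0xB0 cont=1 payload=0x30: acc |= 48<<0 -> completed=1 acc=48 shift=7
byte[3]=0x4F cont=0 payload=0x4F: varint #2 complete (value=10160); reset -> completed=2 acc=0 shift=0
byte[4]=0xE9 cont=1 payload=0x69: acc |= 105<<0 -> completed=2 acc=105 shift=7

Answer: 2 105 7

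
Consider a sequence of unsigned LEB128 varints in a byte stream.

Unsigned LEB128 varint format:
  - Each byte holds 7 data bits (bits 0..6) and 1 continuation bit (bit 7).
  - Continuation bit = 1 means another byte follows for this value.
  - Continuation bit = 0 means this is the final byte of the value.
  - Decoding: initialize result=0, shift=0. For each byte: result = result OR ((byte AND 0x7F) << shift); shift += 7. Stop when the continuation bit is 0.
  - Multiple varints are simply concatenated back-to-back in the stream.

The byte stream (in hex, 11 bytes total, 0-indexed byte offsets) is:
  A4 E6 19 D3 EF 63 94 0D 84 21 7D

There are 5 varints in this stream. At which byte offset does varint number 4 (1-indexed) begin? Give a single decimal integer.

  byte[0]=0xA4 cont=1 payload=0x24=36: acc |= 36<<0 -> acc=36 shift=7
  byte[1]=0xE6 cont=1 payload=0x66=102: acc |= 102<<7 -> acc=13092 shift=14
  byte[2]=0x19 cont=0 payload=0x19=25: acc |= 25<<14 -> acc=422692 shift=21 [end]
Varint 1: bytes[0:3] = A4 E6 19 -> value 422692 (3 byte(s))
  byte[3]=0xD3 cont=1 payload=0x53=83: acc |= 83<<0 -> acc=83 shift=7
  byte[4]=0xEF cont=1 payload=0x6F=111: acc |= 111<<7 -> acc=14291 shift=14
  byte[5]=0x63 cont=0 payload=0x63=99: acc |= 99<<14 -> acc=1636307 shift=21 [end]
Varint 2: bytes[3:6] = D3 EF 63 -> value 1636307 (3 byte(s))
  byte[6]=0x94 cont=1 payload=0x14=20: acc |= 20<<0 -> acc=20 shift=7
  byte[7]=0x0D cont=0 payload=0x0D=13: acc |= 13<<7 -> acc=1684 shift=14 [end]
Varint 3: bytes[6:8] = 94 0D -> value 1684 (2 byte(s))
  byte[8]=0x84 cont=1 payload=0x04=4: acc |= 4<<0 -> acc=4 shift=7
  byte[9]=0x21 cont=0 payload=0x21=33: acc |= 33<<7 -> acc=4228 shift=14 [end]
Varint 4: bytes[8:10] = 84 21 -> value 4228 (2 byte(s))
  byte[10]=0x7D cont=0 payload=0x7D=125: acc |= 125<<0 -> acc=125 shift=7 [end]
Varint 5: bytes[10:11] = 7D -> value 125 (1 byte(s))

Answer: 8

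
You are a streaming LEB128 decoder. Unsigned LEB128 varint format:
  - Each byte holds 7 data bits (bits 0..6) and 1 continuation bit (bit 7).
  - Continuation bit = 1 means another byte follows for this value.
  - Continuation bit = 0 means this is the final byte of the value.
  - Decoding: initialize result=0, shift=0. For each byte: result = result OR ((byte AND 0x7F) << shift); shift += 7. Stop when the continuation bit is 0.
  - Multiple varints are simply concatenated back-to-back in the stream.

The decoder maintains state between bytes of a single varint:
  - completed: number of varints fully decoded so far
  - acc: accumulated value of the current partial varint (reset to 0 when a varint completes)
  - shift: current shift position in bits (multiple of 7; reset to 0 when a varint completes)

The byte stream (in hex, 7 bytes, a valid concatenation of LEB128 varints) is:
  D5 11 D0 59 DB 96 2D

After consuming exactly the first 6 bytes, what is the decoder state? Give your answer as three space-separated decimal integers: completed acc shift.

byte[0]=0xD5 cont=1 payload=0x55: acc |= 85<<0 -> completed=0 acc=85 shift=7
byte[1]=0x11 cont=0 payload=0x11: varint #1 complete (value=2261); reset -> completed=1 acc=0 shift=0
byte[2]=0xD0 cont=1 payload=0x50: acc |= 80<<0 -> completed=1 acc=80 shift=7
byte[3]=0x59 cont=0 payload=0x59: varint #2 complete (value=11472); reset -> completed=2 acc=0 shift=0
byte[4]=0xDB cont=1 payload=0x5B: acc |= 91<<0 -> completed=2 acc=91 shift=7
byte[5]=0x96 cont=1 payload=0x16: acc |= 22<<7 -> completed=2 acc=2907 shift=14

Answer: 2 2907 14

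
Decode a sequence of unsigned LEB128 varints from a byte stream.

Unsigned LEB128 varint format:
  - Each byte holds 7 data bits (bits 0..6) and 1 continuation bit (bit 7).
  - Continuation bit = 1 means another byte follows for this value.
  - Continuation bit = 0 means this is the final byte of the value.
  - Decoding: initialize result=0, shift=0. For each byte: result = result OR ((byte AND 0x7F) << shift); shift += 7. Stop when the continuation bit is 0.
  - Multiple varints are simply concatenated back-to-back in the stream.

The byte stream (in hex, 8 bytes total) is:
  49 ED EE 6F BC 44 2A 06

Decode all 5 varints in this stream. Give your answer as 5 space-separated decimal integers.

Answer: 73 1832813 8764 42 6

Derivation:
  byte[0]=0x49 cont=0 payload=0x49=73: acc |= 73<<0 -> acc=73 shift=7 [end]
Varint 1: bytes[0:1] = 49 -> value 73 (1 byte(s))
  byte[1]=0xED cont=1 payload=0x6D=109: acc |= 109<<0 -> acc=109 shift=7
  byte[2]=0xEE cont=1 payload=0x6E=110: acc |= 110<<7 -> acc=14189 shift=14
  byte[3]=0x6F cont=0 payload=0x6F=111: acc |= 111<<14 -> acc=1832813 shift=21 [end]
Varint 2: bytes[1:4] = ED EE 6F -> value 1832813 (3 byte(s))
  byte[4]=0xBC cont=1 payload=0x3C=60: acc |= 60<<0 -> acc=60 shift=7
  byte[5]=0x44 cont=0 payload=0x44=68: acc |= 68<<7 -> acc=8764 shift=14 [end]
Varint 3: bytes[4:6] = BC 44 -> value 8764 (2 byte(s))
  byte[6]=0x2A cont=0 payload=0x2A=42: acc |= 42<<0 -> acc=42 shift=7 [end]
Varint 4: bytes[6:7] = 2A -> value 42 (1 byte(s))
  byte[7]=0x06 cont=0 payload=0x06=6: acc |= 6<<0 -> acc=6 shift=7 [end]
Varint 5: bytes[7:8] = 06 -> value 6 (1 byte(s))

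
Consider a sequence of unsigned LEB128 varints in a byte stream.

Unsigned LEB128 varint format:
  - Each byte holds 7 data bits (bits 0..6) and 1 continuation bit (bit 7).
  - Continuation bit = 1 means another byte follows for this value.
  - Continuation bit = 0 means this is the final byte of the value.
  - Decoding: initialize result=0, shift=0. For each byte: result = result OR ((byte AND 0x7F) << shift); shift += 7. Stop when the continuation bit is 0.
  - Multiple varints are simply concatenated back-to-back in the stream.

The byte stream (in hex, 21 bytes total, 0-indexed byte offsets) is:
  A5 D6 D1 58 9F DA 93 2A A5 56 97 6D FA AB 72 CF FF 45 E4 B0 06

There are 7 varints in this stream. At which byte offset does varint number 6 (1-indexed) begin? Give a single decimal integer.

  byte[0]=0xA5 cont=1 payload=0x25=37: acc |= 37<<0 -> acc=37 shift=7
  byte[1]=0xD6 cont=1 payload=0x56=86: acc |= 86<<7 -> acc=11045 shift=14
  byte[2]=0xD1 cont=1 payload=0x51=81: acc |= 81<<14 -> acc=1338149 shift=21
  byte[3]=0x58 cont=0 payload=0x58=88: acc |= 88<<21 -> acc=185887525 shift=28 [end]
Varint 1: bytes[0:4] = A5 D6 D1 58 -> value 185887525 (4 byte(s))
  byte[4]=0x9F cont=1 payload=0x1F=31: acc |= 31<<0 -> acc=31 shift=7
  byte[5]=0xDA cont=1 payload=0x5A=90: acc |= 90<<7 -> acc=11551 shift=14
  byte[6]=0x93 cont=1 payload=0x13=19: acc |= 19<<14 -> acc=322847 shift=21
  byte[7]=0x2A cont=0 payload=0x2A=42: acc |= 42<<21 -> acc=88403231 shift=28 [end]
Varint 2: bytes[4:8] = 9F DA 93 2A -> value 88403231 (4 byte(s))
  byte[8]=0xA5 cont=1 payload=0x25=37: acc |= 37<<0 -> acc=37 shift=7
  byte[9]=0x56 cont=0 payload=0x56=86: acc |= 86<<7 -> acc=11045 shift=14 [end]
Varint 3: bytes[8:10] = A5 56 -> value 11045 (2 byte(s))
  byte[10]=0x97 cont=1 payload=0x17=23: acc |= 23<<0 -> acc=23 shift=7
  byte[11]=0x6D cont=0 payload=0x6D=109: acc |= 109<<7 -> acc=13975 shift=14 [end]
Varint 4: bytes[10:12] = 97 6D -> value 13975 (2 byte(s))
  byte[12]=0xFA cont=1 payload=0x7A=122: acc |= 122<<0 -> acc=122 shift=7
  byte[13]=0xAB cont=1 payload=0x2B=43: acc |= 43<<7 -> acc=5626 shift=14
  byte[14]=0x72 cont=0 payload=0x72=114: acc |= 114<<14 -> acc=1873402 shift=21 [end]
Varint 5: bytes[12:15] = FA AB 72 -> value 1873402 (3 byte(s))
  byte[15]=0xCF cont=1 payload=0x4F=79: acc |= 79<<0 -> acc=79 shift=7
  byte[16]=0xFF cont=1 payload=0x7F=127: acc |= 127<<7 -> acc=16335 shift=14
  byte[17]=0x45 cont=0 payload=0x45=69: acc |= 69<<14 -> acc=1146831 shift=21 [end]
Varint 6: bytes[15:18] = CF FF 45 -> value 1146831 (3 byte(s))
  byte[18]=0xE4 cont=1 payload=0x64=100: acc |= 100<<0 -> acc=100 shift=7
  byte[19]=0xB0 cont=1 payload=0x30=48: acc |= 48<<7 -> acc=6244 shift=14
  byte[20]=0x06 cont=0 payload=0x06=6: acc |= 6<<14 -> acc=104548 shift=21 [end]
Varint 7: bytes[18:21] = E4 B0 06 -> value 104548 (3 byte(s))

Answer: 15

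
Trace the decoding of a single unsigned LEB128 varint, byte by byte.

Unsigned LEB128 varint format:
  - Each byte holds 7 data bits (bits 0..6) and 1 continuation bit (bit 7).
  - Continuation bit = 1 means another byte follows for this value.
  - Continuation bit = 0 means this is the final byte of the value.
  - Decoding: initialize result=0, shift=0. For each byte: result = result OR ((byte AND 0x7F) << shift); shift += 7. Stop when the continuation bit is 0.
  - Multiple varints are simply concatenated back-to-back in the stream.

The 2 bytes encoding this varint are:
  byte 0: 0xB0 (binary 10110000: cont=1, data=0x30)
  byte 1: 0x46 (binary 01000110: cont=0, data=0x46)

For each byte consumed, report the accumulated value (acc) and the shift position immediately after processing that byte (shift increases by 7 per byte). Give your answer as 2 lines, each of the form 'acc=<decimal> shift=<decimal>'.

Answer: acc=48 shift=7
acc=9008 shift=14

Derivation:
byte 0=0xB0: payload=0x30=48, contrib = 48<<0 = 48; acc -> 48, shift -> 7
byte 1=0x46: payload=0x46=70, contrib = 70<<7 = 8960; acc -> 9008, shift -> 14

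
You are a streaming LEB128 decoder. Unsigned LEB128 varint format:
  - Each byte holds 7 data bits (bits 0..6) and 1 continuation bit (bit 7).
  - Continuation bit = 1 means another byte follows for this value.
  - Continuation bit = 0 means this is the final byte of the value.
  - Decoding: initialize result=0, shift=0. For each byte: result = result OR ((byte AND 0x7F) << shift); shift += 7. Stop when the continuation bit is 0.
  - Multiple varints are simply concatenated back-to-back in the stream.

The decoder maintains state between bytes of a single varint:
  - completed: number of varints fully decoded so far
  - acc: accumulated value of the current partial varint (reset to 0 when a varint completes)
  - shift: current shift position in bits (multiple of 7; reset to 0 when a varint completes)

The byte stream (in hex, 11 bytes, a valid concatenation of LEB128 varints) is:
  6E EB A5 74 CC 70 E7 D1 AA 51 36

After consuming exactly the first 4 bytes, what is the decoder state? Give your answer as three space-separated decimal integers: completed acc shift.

byte[0]=0x6E cont=0 payload=0x6E: varint #1 complete (value=110); reset -> completed=1 acc=0 shift=0
byte[1]=0xEB cont=1 payload=0x6B: acc |= 107<<0 -> completed=1 acc=107 shift=7
byte[2]=0xA5 cont=1 payload=0x25: acc |= 37<<7 -> completed=1 acc=4843 shift=14
byte[3]=0x74 cont=0 payload=0x74: varint #2 complete (value=1905387); reset -> completed=2 acc=0 shift=0

Answer: 2 0 0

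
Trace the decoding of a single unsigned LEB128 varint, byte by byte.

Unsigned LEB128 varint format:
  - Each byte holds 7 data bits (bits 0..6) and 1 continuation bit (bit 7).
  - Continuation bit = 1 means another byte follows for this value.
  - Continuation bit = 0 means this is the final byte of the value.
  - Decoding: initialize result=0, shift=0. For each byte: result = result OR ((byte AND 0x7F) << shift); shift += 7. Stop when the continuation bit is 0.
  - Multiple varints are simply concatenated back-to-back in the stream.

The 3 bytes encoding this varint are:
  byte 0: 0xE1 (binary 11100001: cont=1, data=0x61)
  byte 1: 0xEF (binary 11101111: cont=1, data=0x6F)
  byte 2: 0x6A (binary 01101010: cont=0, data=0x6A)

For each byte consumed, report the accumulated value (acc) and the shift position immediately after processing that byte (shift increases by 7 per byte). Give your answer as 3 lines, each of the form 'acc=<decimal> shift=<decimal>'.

byte 0=0xE1: payload=0x61=97, contrib = 97<<0 = 97; acc -> 97, shift -> 7
byte 1=0xEF: payload=0x6F=111, contrib = 111<<7 = 14208; acc -> 14305, shift -> 14
byte 2=0x6A: payload=0x6A=106, contrib = 106<<14 = 1736704; acc -> 1751009, shift -> 21

Answer: acc=97 shift=7
acc=14305 shift=14
acc=1751009 shift=21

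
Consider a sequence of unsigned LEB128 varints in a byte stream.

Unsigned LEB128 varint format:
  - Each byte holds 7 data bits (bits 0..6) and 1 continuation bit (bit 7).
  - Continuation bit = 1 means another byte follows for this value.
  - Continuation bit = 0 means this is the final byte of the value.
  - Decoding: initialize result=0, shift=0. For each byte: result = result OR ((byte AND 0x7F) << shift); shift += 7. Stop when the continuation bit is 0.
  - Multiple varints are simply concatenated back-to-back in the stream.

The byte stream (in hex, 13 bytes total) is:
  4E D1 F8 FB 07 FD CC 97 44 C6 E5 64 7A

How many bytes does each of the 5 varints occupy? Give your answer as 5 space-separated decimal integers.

Answer: 1 4 4 3 1

Derivation:
  byte[0]=0x4E cont=0 payload=0x4E=78: acc |= 78<<0 -> acc=78 shift=7 [end]
Varint 1: bytes[0:1] = 4E -> value 78 (1 byte(s))
  byte[1]=0xD1 cont=1 payload=0x51=81: acc |= 81<<0 -> acc=81 shift=7
  byte[2]=0xF8 cont=1 payload=0x78=120: acc |= 120<<7 -> acc=15441 shift=14
  byte[3]=0xFB cont=1 payload=0x7B=123: acc |= 123<<14 -> acc=2030673 shift=21
  byte[4]=0x07 cont=0 payload=0x07=7: acc |= 7<<21 -> acc=16710737 shift=28 [end]
Varint 2: bytes[1:5] = D1 F8 FB 07 -> value 16710737 (4 byte(s))
  byte[5]=0xFD cont=1 payload=0x7D=125: acc |= 125<<0 -> acc=125 shift=7
  byte[6]=0xCC cont=1 payload=0x4C=76: acc |= 76<<7 -> acc=9853 shift=14
  byte[7]=0x97 cont=1 payload=0x17=23: acc |= 23<<14 -> acc=386685 shift=21
  byte[8]=0x44 cont=0 payload=0x44=68: acc |= 68<<21 -> acc=142993021 shift=28 [end]
Varint 3: bytes[5:9] = FD CC 97 44 -> value 142993021 (4 byte(s))
  byte[9]=0xC6 cont=1 payload=0x46=70: acc |= 70<<0 -> acc=70 shift=7
  byte[10]=0xE5 cont=1 payload=0x65=101: acc |= 101<<7 -> acc=12998 shift=14
  byte[11]=0x64 cont=0 payload=0x64=100: acc |= 100<<14 -> acc=1651398 shift=21 [end]
Varint 4: bytes[9:12] = C6 E5 64 -> value 1651398 (3 byte(s))
  byte[12]=0x7A cont=0 payload=0x7A=122: acc |= 122<<0 -> acc=122 shift=7 [end]
Varint 5: bytes[12:13] = 7A -> value 122 (1 byte(s))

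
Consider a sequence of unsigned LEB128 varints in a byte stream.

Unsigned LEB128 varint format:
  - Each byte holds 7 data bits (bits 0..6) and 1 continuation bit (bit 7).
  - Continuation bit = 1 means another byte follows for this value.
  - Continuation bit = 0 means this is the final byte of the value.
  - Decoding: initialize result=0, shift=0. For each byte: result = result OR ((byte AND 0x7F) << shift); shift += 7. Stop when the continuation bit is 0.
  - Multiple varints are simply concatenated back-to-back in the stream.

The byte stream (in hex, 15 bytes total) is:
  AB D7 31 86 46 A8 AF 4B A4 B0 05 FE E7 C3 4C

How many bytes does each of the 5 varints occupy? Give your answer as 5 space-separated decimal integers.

Answer: 3 2 3 3 4

Derivation:
  byte[0]=0xAB cont=1 payload=0x2B=43: acc |= 43<<0 -> acc=43 shift=7
  byte[1]=0xD7 cont=1 payload=0x57=87: acc |= 87<<7 -> acc=11179 shift=14
  byte[2]=0x31 cont=0 payload=0x31=49: acc |= 49<<14 -> acc=813995 shift=21 [end]
Varint 1: bytes[0:3] = AB D7 31 -> value 813995 (3 byte(s))
  byte[3]=0x86 cont=1 payload=0x06=6: acc |= 6<<0 -> acc=6 shift=7
  byte[4]=0x46 cont=0 payload=0x46=70: acc |= 70<<7 -> acc=8966 shift=14 [end]
Varint 2: bytes[3:5] = 86 46 -> value 8966 (2 byte(s))
  byte[5]=0xA8 cont=1 payload=0x28=40: acc |= 40<<0 -> acc=40 shift=7
  byte[6]=0xAF cont=1 payload=0x2F=47: acc |= 47<<7 -> acc=6056 shift=14
  byte[7]=0x4B cont=0 payload=0x4B=75: acc |= 75<<14 -> acc=1234856 shift=21 [end]
Varint 3: bytes[5:8] = A8 AF 4B -> value 1234856 (3 byte(s))
  byte[8]=0xA4 cont=1 payload=0x24=36: acc |= 36<<0 -> acc=36 shift=7
  byte[9]=0xB0 cont=1 payload=0x30=48: acc |= 48<<7 -> acc=6180 shift=14
  byte[10]=0x05 cont=0 payload=0x05=5: acc |= 5<<14 -> acc=88100 shift=21 [end]
Varint 4: bytes[8:11] = A4 B0 05 -> value 88100 (3 byte(s))
  byte[11]=0xFE cont=1 payload=0x7E=126: acc |= 126<<0 -> acc=126 shift=7
  byte[12]=0xE7 cont=1 payload=0x67=103: acc |= 103<<7 -> acc=13310 shift=14
  byte[13]=0xC3 cont=1 payload=0x43=67: acc |= 67<<14 -> acc=1111038 shift=21
  byte[14]=0x4C cont=0 payload=0x4C=76: acc |= 76<<21 -> acc=160494590 shift=28 [end]
Varint 5: bytes[11:15] = FE E7 C3 4C -> value 160494590 (4 byte(s))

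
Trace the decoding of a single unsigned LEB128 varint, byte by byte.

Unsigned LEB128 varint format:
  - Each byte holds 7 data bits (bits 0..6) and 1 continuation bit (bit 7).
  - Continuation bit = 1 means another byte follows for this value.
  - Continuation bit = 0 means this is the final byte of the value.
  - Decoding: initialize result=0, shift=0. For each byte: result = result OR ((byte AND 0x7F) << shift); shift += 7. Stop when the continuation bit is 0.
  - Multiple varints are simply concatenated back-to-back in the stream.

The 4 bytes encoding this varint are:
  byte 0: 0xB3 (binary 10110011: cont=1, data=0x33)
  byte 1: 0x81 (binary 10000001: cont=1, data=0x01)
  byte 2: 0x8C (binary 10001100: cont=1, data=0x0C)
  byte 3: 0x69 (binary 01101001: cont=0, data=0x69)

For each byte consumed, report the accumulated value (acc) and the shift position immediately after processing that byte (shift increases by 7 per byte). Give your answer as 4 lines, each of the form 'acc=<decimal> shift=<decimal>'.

Answer: acc=51 shift=7
acc=179 shift=14
acc=196787 shift=21
acc=220397747 shift=28

Derivation:
byte 0=0xB3: payload=0x33=51, contrib = 51<<0 = 51; acc -> 51, shift -> 7
byte 1=0x81: payload=0x01=1, contrib = 1<<7 = 128; acc -> 179, shift -> 14
byte 2=0x8C: payload=0x0C=12, contrib = 12<<14 = 196608; acc -> 196787, shift -> 21
byte 3=0x69: payload=0x69=105, contrib = 105<<21 = 220200960; acc -> 220397747, shift -> 28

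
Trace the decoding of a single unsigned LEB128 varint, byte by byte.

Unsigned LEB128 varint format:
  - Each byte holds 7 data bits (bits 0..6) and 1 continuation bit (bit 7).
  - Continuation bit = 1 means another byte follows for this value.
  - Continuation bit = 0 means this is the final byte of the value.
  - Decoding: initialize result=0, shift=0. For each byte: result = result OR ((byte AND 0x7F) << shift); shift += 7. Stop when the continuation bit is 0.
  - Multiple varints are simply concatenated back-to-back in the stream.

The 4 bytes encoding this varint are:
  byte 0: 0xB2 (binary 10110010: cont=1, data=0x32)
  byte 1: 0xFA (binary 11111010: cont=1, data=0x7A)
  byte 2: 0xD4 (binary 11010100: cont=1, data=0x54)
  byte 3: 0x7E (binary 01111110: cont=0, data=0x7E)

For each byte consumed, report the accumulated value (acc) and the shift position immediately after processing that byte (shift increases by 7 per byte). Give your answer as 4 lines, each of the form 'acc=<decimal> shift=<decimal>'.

Answer: acc=50 shift=7
acc=15666 shift=14
acc=1391922 shift=21
acc=265633074 shift=28

Derivation:
byte 0=0xB2: payload=0x32=50, contrib = 50<<0 = 50; acc -> 50, shift -> 7
byte 1=0xFA: payload=0x7A=122, contrib = 122<<7 = 15616; acc -> 15666, shift -> 14
byte 2=0xD4: payload=0x54=84, contrib = 84<<14 = 1376256; acc -> 1391922, shift -> 21
byte 3=0x7E: payload=0x7E=126, contrib = 126<<21 = 264241152; acc -> 265633074, shift -> 28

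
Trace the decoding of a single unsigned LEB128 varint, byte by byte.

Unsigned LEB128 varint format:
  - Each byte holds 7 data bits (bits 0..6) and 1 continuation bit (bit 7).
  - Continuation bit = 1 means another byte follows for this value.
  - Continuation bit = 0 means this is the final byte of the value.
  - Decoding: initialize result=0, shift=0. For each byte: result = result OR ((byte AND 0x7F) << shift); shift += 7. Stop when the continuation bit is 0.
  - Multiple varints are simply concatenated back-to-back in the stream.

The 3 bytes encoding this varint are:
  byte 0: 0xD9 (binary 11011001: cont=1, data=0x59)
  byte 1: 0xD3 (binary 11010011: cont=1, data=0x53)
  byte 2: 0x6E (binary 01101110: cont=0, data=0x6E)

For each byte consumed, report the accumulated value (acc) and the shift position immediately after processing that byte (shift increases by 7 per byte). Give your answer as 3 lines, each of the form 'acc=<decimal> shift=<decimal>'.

byte 0=0xD9: payload=0x59=89, contrib = 89<<0 = 89; acc -> 89, shift -> 7
byte 1=0xD3: payload=0x53=83, contrib = 83<<7 = 10624; acc -> 10713, shift -> 14
byte 2=0x6E: payload=0x6E=110, contrib = 110<<14 = 1802240; acc -> 1812953, shift -> 21

Answer: acc=89 shift=7
acc=10713 shift=14
acc=1812953 shift=21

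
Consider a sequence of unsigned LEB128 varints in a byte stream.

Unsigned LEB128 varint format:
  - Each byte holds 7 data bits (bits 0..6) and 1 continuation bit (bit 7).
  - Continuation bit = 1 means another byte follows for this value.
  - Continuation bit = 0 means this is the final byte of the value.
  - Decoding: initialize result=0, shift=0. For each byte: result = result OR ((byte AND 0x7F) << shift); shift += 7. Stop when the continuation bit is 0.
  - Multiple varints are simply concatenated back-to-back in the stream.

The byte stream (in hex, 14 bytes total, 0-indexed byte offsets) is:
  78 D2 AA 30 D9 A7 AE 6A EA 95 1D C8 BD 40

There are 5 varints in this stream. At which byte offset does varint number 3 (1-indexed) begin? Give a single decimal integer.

Answer: 4

Derivation:
  byte[0]=0x78 cont=0 payload=0x78=120: acc |= 120<<0 -> acc=120 shift=7 [end]
Varint 1: bytes[0:1] = 78 -> value 120 (1 byte(s))
  byte[1]=0xD2 cont=1 payload=0x52=82: acc |= 82<<0 -> acc=82 shift=7
  byte[2]=0xAA cont=1 payload=0x2A=42: acc |= 42<<7 -> acc=5458 shift=14
  byte[3]=0x30 cont=0 payload=0x30=48: acc |= 48<<14 -> acc=791890 shift=21 [end]
Varint 2: bytes[1:4] = D2 AA 30 -> value 791890 (3 byte(s))
  byte[4]=0xD9 cont=1 payload=0x59=89: acc |= 89<<0 -> acc=89 shift=7
  byte[5]=0xA7 cont=1 payload=0x27=39: acc |= 39<<7 -> acc=5081 shift=14
  byte[6]=0xAE cont=1 payload=0x2E=46: acc |= 46<<14 -> acc=758745 shift=21
  byte[7]=0x6A cont=0 payload=0x6A=106: acc |= 106<<21 -> acc=223056857 shift=28 [end]
Varint 3: bytes[4:8] = D9 A7 AE 6A -> value 223056857 (4 byte(s))
  byte[8]=0xEA cont=1 payload=0x6A=106: acc |= 106<<0 -> acc=106 shift=7
  byte[9]=0x95 cont=1 payload=0x15=21: acc |= 21<<7 -> acc=2794 shift=14
  byte[10]=0x1D cont=0 payload=0x1D=29: acc |= 29<<14 -> acc=477930 shift=21 [end]
Varint 4: bytes[8:11] = EA 95 1D -> value 477930 (3 byte(s))
  byte[11]=0xC8 cont=1 payload=0x48=72: acc |= 72<<0 -> acc=72 shift=7
  byte[12]=0xBD cont=1 payload=0x3D=61: acc |= 61<<7 -> acc=7880 shift=14
  byte[13]=0x40 cont=0 payload=0x40=64: acc |= 64<<14 -> acc=1056456 shift=21 [end]
Varint 5: bytes[11:14] = C8 BD 40 -> value 1056456 (3 byte(s))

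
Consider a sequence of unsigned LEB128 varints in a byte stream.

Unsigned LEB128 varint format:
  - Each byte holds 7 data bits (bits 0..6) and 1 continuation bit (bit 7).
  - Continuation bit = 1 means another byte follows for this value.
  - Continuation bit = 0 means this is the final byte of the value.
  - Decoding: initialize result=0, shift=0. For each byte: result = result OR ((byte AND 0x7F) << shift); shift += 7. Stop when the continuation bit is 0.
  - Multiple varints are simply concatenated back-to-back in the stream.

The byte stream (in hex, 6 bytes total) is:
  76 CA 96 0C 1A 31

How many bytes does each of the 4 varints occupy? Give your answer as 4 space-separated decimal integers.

Answer: 1 3 1 1

Derivation:
  byte[0]=0x76 cont=0 payload=0x76=118: acc |= 118<<0 -> acc=118 shift=7 [end]
Varint 1: bytes[0:1] = 76 -> value 118 (1 byte(s))
  byte[1]=0xCA cont=1 payload=0x4A=74: acc |= 74<<0 -> acc=74 shift=7
  byte[2]=0x96 cont=1 payload=0x16=22: acc |= 22<<7 -> acc=2890 shift=14
  byte[3]=0x0C cont=0 payload=0x0C=12: acc |= 12<<14 -> acc=199498 shift=21 [end]
Varint 2: bytes[1:4] = CA 96 0C -> value 199498 (3 byte(s))
  byte[4]=0x1A cont=0 payload=0x1A=26: acc |= 26<<0 -> acc=26 shift=7 [end]
Varint 3: bytes[4:5] = 1A -> value 26 (1 byte(s))
  byte[5]=0x31 cont=0 payload=0x31=49: acc |= 49<<0 -> acc=49 shift=7 [end]
Varint 4: bytes[5:6] = 31 -> value 49 (1 byte(s))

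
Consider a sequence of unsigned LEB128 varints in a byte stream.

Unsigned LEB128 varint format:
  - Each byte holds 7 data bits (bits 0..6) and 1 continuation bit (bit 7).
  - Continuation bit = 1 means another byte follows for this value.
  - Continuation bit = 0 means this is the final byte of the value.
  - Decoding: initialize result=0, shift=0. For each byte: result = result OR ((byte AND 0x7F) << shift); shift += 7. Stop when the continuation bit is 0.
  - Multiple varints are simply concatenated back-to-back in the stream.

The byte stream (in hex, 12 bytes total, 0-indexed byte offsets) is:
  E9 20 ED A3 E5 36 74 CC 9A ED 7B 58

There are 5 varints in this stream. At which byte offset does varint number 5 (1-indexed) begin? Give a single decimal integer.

  byte[0]=0xE9 cont=1 payload=0x69=105: acc |= 105<<0 -> acc=105 shift=7
  byte[1]=0x20 cont=0 payload=0x20=32: acc |= 32<<7 -> acc=4201 shift=14 [end]
Varint 1: bytes[0:2] = E9 20 -> value 4201 (2 byte(s))
  byte[2]=0xED cont=1 payload=0x6D=109: acc |= 109<<0 -> acc=109 shift=7
  byte[3]=0xA3 cont=1 payload=0x23=35: acc |= 35<<7 -> acc=4589 shift=14
  byte[4]=0xE5 cont=1 payload=0x65=101: acc |= 101<<14 -> acc=1659373 shift=21
  byte[5]=0x36 cont=0 payload=0x36=54: acc |= 54<<21 -> acc=114905581 shift=28 [end]
Varint 2: bytes[2:6] = ED A3 E5 36 -> value 114905581 (4 byte(s))
  byte[6]=0x74 cont=0 payload=0x74=116: acc |= 116<<0 -> acc=116 shift=7 [end]
Varint 3: bytes[6:7] = 74 -> value 116 (1 byte(s))
  byte[7]=0xCC cont=1 payload=0x4C=76: acc |= 76<<0 -> acc=76 shift=7
  byte[8]=0x9A cont=1 payload=0x1A=26: acc |= 26<<7 -> acc=3404 shift=14
  byte[9]=0xED cont=1 payload=0x6D=109: acc |= 109<<14 -> acc=1789260 shift=21
  byte[10]=0x7B cont=0 payload=0x7B=123: acc |= 123<<21 -> acc=259738956 shift=28 [end]
Varint 4: bytes[7:11] = CC 9A ED 7B -> value 259738956 (4 byte(s))
  byte[11]=0x58 cont=0 payload=0x58=88: acc |= 88<<0 -> acc=88 shift=7 [end]
Varint 5: bytes[11:12] = 58 -> value 88 (1 byte(s))

Answer: 11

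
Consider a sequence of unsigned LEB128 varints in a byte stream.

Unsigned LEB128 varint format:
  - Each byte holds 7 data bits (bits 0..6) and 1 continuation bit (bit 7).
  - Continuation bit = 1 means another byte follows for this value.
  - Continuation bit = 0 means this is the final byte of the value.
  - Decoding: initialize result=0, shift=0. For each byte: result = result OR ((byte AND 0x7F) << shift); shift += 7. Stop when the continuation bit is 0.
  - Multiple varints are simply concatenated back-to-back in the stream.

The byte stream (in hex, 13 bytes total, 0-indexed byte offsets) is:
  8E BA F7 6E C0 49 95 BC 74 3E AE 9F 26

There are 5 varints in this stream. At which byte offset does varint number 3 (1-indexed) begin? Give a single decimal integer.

Answer: 6

Derivation:
  byte[0]=0x8E cont=1 payload=0x0E=14: acc |= 14<<0 -> acc=14 shift=7
  byte[1]=0xBA cont=1 payload=0x3A=58: acc |= 58<<7 -> acc=7438 shift=14
  byte[2]=0xF7 cont=1 payload=0x77=119: acc |= 119<<14 -> acc=1957134 shift=21
  byte[3]=0x6E cont=0 payload=0x6E=110: acc |= 110<<21 -> acc=232643854 shift=28 [end]
Varint 1: bytes[0:4] = 8E BA F7 6E -> value 232643854 (4 byte(s))
  byte[4]=0xC0 cont=1 payload=0x40=64: acc |= 64<<0 -> acc=64 shift=7
  byte[5]=0x49 cont=0 payload=0x49=73: acc |= 73<<7 -> acc=9408 shift=14 [end]
Varint 2: bytes[4:6] = C0 49 -> value 9408 (2 byte(s))
  byte[6]=0x95 cont=1 payload=0x15=21: acc |= 21<<0 -> acc=21 shift=7
  byte[7]=0xBC cont=1 payload=0x3C=60: acc |= 60<<7 -> acc=7701 shift=14
  byte[8]=0x74 cont=0 payload=0x74=116: acc |= 116<<14 -> acc=1908245 shift=21 [end]
Varint 3: bytes[6:9] = 95 BC 74 -> value 1908245 (3 byte(s))
  byte[9]=0x3E cont=0 payload=0x3E=62: acc |= 62<<0 -> acc=62 shift=7 [end]
Varint 4: bytes[9:10] = 3E -> value 62 (1 byte(s))
  byte[10]=0xAE cont=1 payload=0x2E=46: acc |= 46<<0 -> acc=46 shift=7
  byte[11]=0x9F cont=1 payload=0x1F=31: acc |= 31<<7 -> acc=4014 shift=14
  byte[12]=0x26 cont=0 payload=0x26=38: acc |= 38<<14 -> acc=626606 shift=21 [end]
Varint 5: bytes[10:13] = AE 9F 26 -> value 626606 (3 byte(s))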